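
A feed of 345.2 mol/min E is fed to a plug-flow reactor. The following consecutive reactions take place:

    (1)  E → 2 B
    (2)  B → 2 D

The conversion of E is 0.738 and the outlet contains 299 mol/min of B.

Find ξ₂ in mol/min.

Conversion of E: E consumed = 1ξ₁ = 0.738 × 345.2 → ξ₁ = 254.8 mol/min.
B balance: n_B = 0 + 2ξ₁ − 1ξ₂ = 299 → ξ₂ = (2·254.8 − 299)/1 = 210.5 mol/min.
Outlet amounts (n = n₀ + Σ ν·ξ):
  E: 345.2 − 1(254.8) = 90.44
  B: 0 + 2(254.8) − 1(210.5) = 299
  D: 0 + 2(210.5) = 421

ξ₂ = 211 mol/min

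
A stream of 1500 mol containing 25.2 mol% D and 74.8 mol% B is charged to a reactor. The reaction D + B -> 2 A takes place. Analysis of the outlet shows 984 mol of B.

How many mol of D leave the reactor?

240 mol

For B: n = n₀ − 1ξ → 984 = 1122 − 1ξ, giving ξ = 138 mol.
Outlet amounts (n = n₀ + ν ξ):
  D: 378 − 1(138) = 240
  B: 1122 − 1(138) = 984
  A: 0 + 2(138) = 276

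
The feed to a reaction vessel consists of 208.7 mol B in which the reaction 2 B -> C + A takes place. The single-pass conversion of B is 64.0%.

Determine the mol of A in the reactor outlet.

B reacted = 0.64 × 208.7 = 133.6 mol; ν_B = −2, so ξ = 133.6/2 = 66.78 mol.
Outlet amounts (n = n₀ + ν ξ):
  B: 208.7 − 2(66.78) = 75.13
  C: 0 + 1(66.78) = 66.78
  A: 0 + 1(66.78) = 66.78

66.8 mol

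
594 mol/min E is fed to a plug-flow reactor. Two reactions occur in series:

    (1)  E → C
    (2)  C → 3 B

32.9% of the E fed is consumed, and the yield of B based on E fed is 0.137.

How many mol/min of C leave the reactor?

Conversion of E: E consumed = 1ξ₁ = 0.329 × 594 → ξ₁ = 195.4 mol/min.
Yield of B: 3ξ₂ / 594 = 0.137 → ξ₂ = 27.13 mol/min.
Outlet amounts (n = n₀ + Σ ν·ξ):
  E: 594 − 1(195.4) = 398.6
  C: 0 + 1(195.4) − 1(27.13) = 168.3
  B: 0 + 3(27.13) = 81.38

168 mol/min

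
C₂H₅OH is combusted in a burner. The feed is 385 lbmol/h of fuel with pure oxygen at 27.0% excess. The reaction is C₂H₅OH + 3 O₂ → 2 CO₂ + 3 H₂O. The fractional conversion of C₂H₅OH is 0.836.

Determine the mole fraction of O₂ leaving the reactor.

0.231

Stoichiometric O₂ = 3 × 385 = 1155 lbmol/h; O₂ fed = 1155 × 1.270 = 1467 lbmol/h.
Fuel reacted = 0.836 × 385 → ξ = 321.9 lbmol/h.
Outlet (n = n₀ + ν ξ):
  C₂H₅OH: 385 − 1(321.9) = 63.14
  O₂: 1467 − 3(321.9) = 501.3
  CO₂: 0 + 2(321.9) = 643.7
  H₂O: 0 + 3(321.9) = 965.6
Total out = 2174 lbmol/h; y_O₂ = 501.3 / 2174 = 0.2306.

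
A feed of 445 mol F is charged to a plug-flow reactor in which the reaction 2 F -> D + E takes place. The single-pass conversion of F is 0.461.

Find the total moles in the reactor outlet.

F reacted = 0.461 × 445 = 205.1 mol; ν_F = −2, so ξ = 205.1/2 = 102.6 mol.
Outlet amounts (n = n₀ + ν ξ):
  F: 445 − 2(102.6) = 239.9
  D: 0 + 1(102.6) = 102.6
  E: 0 + 1(102.6) = 102.6
Total out = 239.9 + 102.6 + 102.6 = 445 mol.

445 mol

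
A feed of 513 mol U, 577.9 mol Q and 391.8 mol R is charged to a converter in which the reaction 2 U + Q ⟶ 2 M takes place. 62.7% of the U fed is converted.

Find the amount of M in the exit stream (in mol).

322 mol

U reacted = 0.627 × 513 = 321.7 mol; ν_U = −2, so ξ = 321.7/2 = 160.8 mol.
Outlet amounts (n = n₀ + ν ξ):
  U: 513 − 2(160.8) = 191.3
  Q: 577.9 − 1(160.8) = 417.1
  M: 0 + 2(160.8) = 321.7
  R: 391.8 (inert)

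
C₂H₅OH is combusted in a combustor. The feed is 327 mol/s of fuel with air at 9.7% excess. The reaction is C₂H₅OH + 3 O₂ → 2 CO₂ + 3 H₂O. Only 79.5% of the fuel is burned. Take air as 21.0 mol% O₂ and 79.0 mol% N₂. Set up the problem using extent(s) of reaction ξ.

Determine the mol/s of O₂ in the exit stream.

Stoichiometric O₂ = 3 × 327 = 981 mol/s; O₂ fed = 981 × 1.097 = 1076 mol/s.
N₂ fed = 1076 × 79/21 = 4048 mol/s.
Fuel reacted = 0.795 × 327 → ξ = 260 mol/s.
Outlet (n = n₀ + ν ξ):
  C₂H₅OH: 327 − 1(260) = 67.03
  O₂: 1076 − 3(260) = 296.3
  N₂: 4048 (inert)
  CO₂: 0 + 2(260) = 519.9
  H₂O: 0 + 3(260) = 779.9

296 mol/s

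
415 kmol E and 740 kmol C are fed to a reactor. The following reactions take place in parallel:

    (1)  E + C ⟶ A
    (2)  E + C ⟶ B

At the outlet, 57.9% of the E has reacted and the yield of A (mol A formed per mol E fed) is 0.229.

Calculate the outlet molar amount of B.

145 kmol

Yield of A: 1ξ₁ / 415 = 0.229 → ξ₁ = 95.04 kmol.
Conversion of E: 1ξ₁ + 1ξ₂ = 0.579 × 415 = 240.3 → ξ₂ = 145.2 kmol.
Outlet amounts (n = n₀ + Σ ν·ξ):
  E: 415 − 1(95.04) − 1(145.2) = 174.7
  C: 740 − 1(95.04) − 1(145.2) = 499.7
  A: 0 + 1(95.04) = 95.04
  B: 0 + 1(145.2) = 145.2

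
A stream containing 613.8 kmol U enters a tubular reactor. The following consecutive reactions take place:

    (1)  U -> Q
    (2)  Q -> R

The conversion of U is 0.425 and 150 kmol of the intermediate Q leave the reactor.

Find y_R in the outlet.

0.181

Conversion of U: U consumed = 1ξ₁ = 0.425 × 613.8 → ξ₁ = 260.9 kmol.
Q balance: n_Q = 0 + 1ξ₁ − 1ξ₂ = 150 → ξ₂ = (1·260.9 − 150)/1 = 110.9 kmol.
Outlet amounts (n = n₀ + Σ ν·ξ):
  U: 613.8 − 1(260.9) = 352.9
  Q: 0 + 1(260.9) − 1(110.9) = 150
  R: 0 + 1(110.9) = 110.9
Total out = 613.8 kmol; y_R = 110.9 / 613.8 = 0.1806.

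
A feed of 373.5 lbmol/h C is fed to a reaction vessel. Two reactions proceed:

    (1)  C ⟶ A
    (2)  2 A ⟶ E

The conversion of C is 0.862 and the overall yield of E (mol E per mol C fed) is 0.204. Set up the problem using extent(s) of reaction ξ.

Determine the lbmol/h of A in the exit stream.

170 lbmol/h

Conversion of C: C consumed = 1ξ₁ = 0.862 × 373.5 → ξ₁ = 322 lbmol/h.
Yield of E: 1ξ₂ / 373.5 = 0.204 → ξ₂ = 76.19 lbmol/h.
Outlet amounts (n = n₀ + Σ ν·ξ):
  C: 373.5 − 1(322) = 51.54
  A: 0 + 1(322) − 2(76.19) = 169.6
  E: 0 + 1(76.19) = 76.19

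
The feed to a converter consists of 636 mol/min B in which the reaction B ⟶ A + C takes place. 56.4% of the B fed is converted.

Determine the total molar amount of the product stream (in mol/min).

995 mol/min

B reacted = 0.564 × 636 = 358.7 mol/min; ν_B = −1, so ξ = 358.7/1 = 358.7 mol/min.
Outlet amounts (n = n₀ + ν ξ):
  B: 636 − 1(358.7) = 277.3
  A: 0 + 1(358.7) = 358.7
  C: 0 + 1(358.7) = 358.7
Total out = 277.3 + 358.7 + 358.7 = 994.7 mol/min.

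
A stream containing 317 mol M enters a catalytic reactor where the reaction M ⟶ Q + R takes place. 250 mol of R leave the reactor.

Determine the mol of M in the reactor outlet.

For R: n = n₀ + 1ξ → 250 = 0 + 1ξ, giving ξ = 250 mol.
Outlet amounts (n = n₀ + ν ξ):
  M: 317 − 1(250) = 67
  Q: 0 + 1(250) = 250
  R: 0 + 1(250) = 250

67 mol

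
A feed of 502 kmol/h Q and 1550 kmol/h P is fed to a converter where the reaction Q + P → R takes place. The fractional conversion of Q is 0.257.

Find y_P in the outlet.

Q reacted = 0.257 × 502 = 129 kmol/h; ν_Q = −1, so ξ = 129/1 = 129 kmol/h.
Outlet amounts (n = n₀ + ν ξ):
  Q: 502 − 1(129) = 373
  P: 1550 − 1(129) = 1421
  R: 0 + 1(129) = 129
Total out = 1923 kmol/h; y_P = 1421 / 1923 = 0.7389.

0.739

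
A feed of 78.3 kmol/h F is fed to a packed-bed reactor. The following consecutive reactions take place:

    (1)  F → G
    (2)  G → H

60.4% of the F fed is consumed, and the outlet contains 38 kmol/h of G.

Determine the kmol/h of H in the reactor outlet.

Conversion of F: F consumed = 1ξ₁ = 0.604 × 78.3 → ξ₁ = 47.29 kmol/h.
G balance: n_G = 0 + 1ξ₁ − 1ξ₂ = 38 → ξ₂ = (1·47.29 − 38)/1 = 9.293 kmol/h.
Outlet amounts (n = n₀ + Σ ν·ξ):
  F: 78.3 − 1(47.29) = 31.01
  G: 0 + 1(47.29) − 1(9.293) = 38
  H: 0 + 1(9.293) = 9.293

9.29 kmol/h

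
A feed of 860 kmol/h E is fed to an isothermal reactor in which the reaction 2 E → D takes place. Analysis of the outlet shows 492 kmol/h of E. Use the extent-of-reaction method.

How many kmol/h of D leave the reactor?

184 kmol/h

For E: n = n₀ − 2ξ → 492 = 860 − 2ξ, giving ξ = 184 kmol/h.
Outlet amounts (n = n₀ + ν ξ):
  E: 860 − 2(184) = 492
  D: 0 + 1(184) = 184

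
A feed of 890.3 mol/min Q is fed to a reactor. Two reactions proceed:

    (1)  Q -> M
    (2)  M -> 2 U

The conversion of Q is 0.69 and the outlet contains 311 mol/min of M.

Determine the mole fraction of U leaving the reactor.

Conversion of Q: Q consumed = 1ξ₁ = 0.69 × 890.3 → ξ₁ = 614.3 mol/min.
M balance: n_M = 0 + 1ξ₁ − 1ξ₂ = 311 → ξ₂ = (1·614.3 − 311)/1 = 303.3 mol/min.
Outlet amounts (n = n₀ + Σ ν·ξ):
  Q: 890.3 − 1(614.3) = 276
  M: 0 + 1(614.3) − 1(303.3) = 311
  U: 0 + 2(303.3) = 606.6
Total out = 1194 mol/min; y_U = 606.6 / 1194 = 0.5082.

0.508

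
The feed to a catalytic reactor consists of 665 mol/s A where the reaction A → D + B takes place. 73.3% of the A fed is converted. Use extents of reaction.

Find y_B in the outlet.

0.423

A reacted = 0.733 × 665 = 487.4 mol/s; ν_A = −1, so ξ = 487.4/1 = 487.4 mol/s.
Outlet amounts (n = n₀ + ν ξ):
  A: 665 − 1(487.4) = 177.6
  D: 0 + 1(487.4) = 487.4
  B: 0 + 1(487.4) = 487.4
Total out = 1152 mol/s; y_B = 487.4 / 1152 = 0.423.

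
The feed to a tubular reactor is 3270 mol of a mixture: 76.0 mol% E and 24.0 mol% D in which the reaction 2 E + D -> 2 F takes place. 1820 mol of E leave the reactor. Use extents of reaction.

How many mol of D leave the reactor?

For E: n = n₀ − 2ξ → 1820 = 2485 − 2ξ, giving ξ = 332.6 mol.
Outlet amounts (n = n₀ + ν ξ):
  E: 2485 − 2(332.6) = 1820
  D: 784.8 − 1(332.6) = 452.2
  F: 0 + 2(332.6) = 665.2

452 mol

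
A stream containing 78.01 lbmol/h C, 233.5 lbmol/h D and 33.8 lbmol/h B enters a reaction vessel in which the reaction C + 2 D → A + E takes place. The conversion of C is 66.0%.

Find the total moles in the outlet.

C reacted = 0.66 × 78.01 = 51.49 lbmol/h; ν_C = −1, so ξ = 51.49/1 = 51.49 lbmol/h.
Outlet amounts (n = n₀ + ν ξ):
  C: 78.01 − 1(51.49) = 26.52
  D: 233.5 − 2(51.49) = 130.5
  A: 0 + 1(51.49) = 51.49
  E: 0 + 1(51.49) = 51.49
  B: 33.8 (inert)
Total out = 26.52 + 130.5 + 51.49 + 51.49 + 33.8 = 293.8 lbmol/h.

294 lbmol/h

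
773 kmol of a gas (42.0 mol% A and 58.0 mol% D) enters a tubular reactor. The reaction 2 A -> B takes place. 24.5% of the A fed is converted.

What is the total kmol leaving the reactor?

A reacted = 0.245 × 324.7 = 79.54 kmol; ν_A = −2, so ξ = 79.54/2 = 39.77 kmol.
Outlet amounts (n = n₀ + ν ξ):
  A: 324.7 − 2(39.77) = 245.1
  B: 0 + 1(39.77) = 39.77
  D: 448.3 (inert)
Total out = 245.1 + 39.77 + 448.3 = 733.2 kmol.

733 kmol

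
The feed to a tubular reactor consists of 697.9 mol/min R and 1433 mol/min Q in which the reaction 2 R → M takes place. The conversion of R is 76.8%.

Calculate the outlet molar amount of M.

268 mol/min

R reacted = 0.768 × 697.9 = 536 mol/min; ν_R = −2, so ξ = 536/2 = 268 mol/min.
Outlet amounts (n = n₀ + ν ξ):
  R: 697.9 − 2(268) = 161.9
  M: 0 + 1(268) = 268
  Q: 1433 (inert)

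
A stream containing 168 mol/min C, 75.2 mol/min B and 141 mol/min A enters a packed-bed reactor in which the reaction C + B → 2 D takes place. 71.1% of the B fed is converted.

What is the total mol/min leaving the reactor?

B reacted = 0.711 × 75.2 = 53.47 mol/min; ν_B = −1, so ξ = 53.47/1 = 53.47 mol/min.
Outlet amounts (n = n₀ + ν ξ):
  C: 168 − 1(53.47) = 114.5
  B: 75.2 − 1(53.47) = 21.73
  D: 0 + 2(53.47) = 106.9
  A: 141 (inert)
Total out = 114.5 + 21.73 + 106.9 + 141 = 384.2 mol/min.

384 mol/min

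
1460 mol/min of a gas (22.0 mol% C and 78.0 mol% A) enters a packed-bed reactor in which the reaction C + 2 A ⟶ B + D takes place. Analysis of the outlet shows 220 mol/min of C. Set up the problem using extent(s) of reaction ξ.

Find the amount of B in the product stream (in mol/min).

For C: n = n₀ − 1ξ → 220 = 321.2 − 1ξ, giving ξ = 101.2 mol/min.
Outlet amounts (n = n₀ + ν ξ):
  C: 321.2 − 1(101.2) = 220
  A: 1139 − 2(101.2) = 936.4
  B: 0 + 1(101.2) = 101.2
  D: 0 + 1(101.2) = 101.2

101 mol/min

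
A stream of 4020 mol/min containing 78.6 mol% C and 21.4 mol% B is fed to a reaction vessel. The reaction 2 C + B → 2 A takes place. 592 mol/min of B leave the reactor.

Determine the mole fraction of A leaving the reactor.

0.143

For B: n = n₀ − 1ξ → 592 = 860.3 − 1ξ, giving ξ = 268.3 mol/min.
Outlet amounts (n = n₀ + ν ξ):
  C: 3160 − 2(268.3) = 2623
  B: 860.3 − 1(268.3) = 592
  A: 0 + 2(268.3) = 536.6
Total out = 3752 mol/min; y_A = 536.6 / 3752 = 0.143.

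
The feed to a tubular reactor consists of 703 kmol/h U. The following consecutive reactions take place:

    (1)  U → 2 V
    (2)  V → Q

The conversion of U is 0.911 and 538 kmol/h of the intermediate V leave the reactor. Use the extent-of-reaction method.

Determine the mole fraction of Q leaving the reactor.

0.553

Conversion of U: U consumed = 1ξ₁ = 0.911 × 703 → ξ₁ = 640.4 kmol/h.
V balance: n_V = 0 + 2ξ₁ − 1ξ₂ = 538 → ξ₂ = (2·640.4 − 538)/1 = 742.9 kmol/h.
Outlet amounts (n = n₀ + Σ ν·ξ):
  U: 703 − 1(640.4) = 62.57
  V: 0 + 2(640.4) − 1(742.9) = 538
  Q: 0 + 1(742.9) = 742.9
Total out = 1343 kmol/h; y_Q = 742.9 / 1343 = 0.553.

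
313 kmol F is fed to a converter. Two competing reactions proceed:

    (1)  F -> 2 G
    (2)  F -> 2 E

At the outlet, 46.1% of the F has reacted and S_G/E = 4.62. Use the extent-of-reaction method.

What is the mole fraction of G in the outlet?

0.519

Conversion of F: F consumed = 0.461 × 313 = 144.3 kmol = 1ξ₁ + 1ξ₂.
Selectivity: 2ξ₁ / (2ξ₂) = 4.62 → ξ₁ = 4.62 ξ₂.
Substitute: (1·4.62 + 1) ξ₂ = 144.3 → ξ₂ = 25.67 kmol, ξ₁ = 118.6 kmol.
Outlet amounts (n = n₀ + Σ ν·ξ):
  F: 313 − 1(118.6) − 1(25.67) = 168.7
  G: 0 + 2(118.6) = 237.2
  E: 0 + 2(25.67) = 51.35
Total out = 457.3 kmol; y_G = 237.2 / 457.3 = 0.5188.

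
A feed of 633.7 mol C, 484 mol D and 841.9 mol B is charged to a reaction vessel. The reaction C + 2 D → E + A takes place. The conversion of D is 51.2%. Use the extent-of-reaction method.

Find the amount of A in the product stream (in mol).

D reacted = 0.512 × 484 = 247.8 mol; ν_D = −2, so ξ = 247.8/2 = 123.9 mol.
Outlet amounts (n = n₀ + ν ξ):
  C: 633.7 − 1(123.9) = 509.8
  D: 484 − 2(123.9) = 236.2
  E: 0 + 1(123.9) = 123.9
  A: 0 + 1(123.9) = 123.9
  B: 841.9 (inert)

124 mol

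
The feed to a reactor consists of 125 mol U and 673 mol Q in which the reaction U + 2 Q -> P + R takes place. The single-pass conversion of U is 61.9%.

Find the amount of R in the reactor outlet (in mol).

U reacted = 0.619 × 125 = 77.38 mol; ν_U = −1, so ξ = 77.38/1 = 77.38 mol.
Outlet amounts (n = n₀ + ν ξ):
  U: 125 − 1(77.38) = 47.62
  Q: 673 − 2(77.38) = 518.2
  P: 0 + 1(77.38) = 77.38
  R: 0 + 1(77.38) = 77.38

77.4 mol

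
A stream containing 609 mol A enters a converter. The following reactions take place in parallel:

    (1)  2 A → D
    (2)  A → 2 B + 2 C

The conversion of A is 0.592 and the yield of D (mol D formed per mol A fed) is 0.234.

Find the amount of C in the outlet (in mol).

Yield of D: 1ξ₁ / 609 = 0.234 → ξ₁ = 142.5 mol.
Conversion of A: 2ξ₁ + 1ξ₂ = 0.592 × 609 = 360.5 → ξ₂ = 75.52 mol.
Outlet amounts (n = n₀ + Σ ν·ξ):
  A: 609 − 2(142.5) − 1(75.52) = 248.5
  D: 0 + 1(142.5) = 142.5
  B: 0 + 2(75.52) = 151
  C: 0 + 2(75.52) = 151

151 mol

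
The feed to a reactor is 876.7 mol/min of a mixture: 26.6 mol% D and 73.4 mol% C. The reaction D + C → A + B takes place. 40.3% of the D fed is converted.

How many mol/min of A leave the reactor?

D reacted = 0.403 × 233.2 = 93.98 mol/min; ν_D = −1, so ξ = 93.98/1 = 93.98 mol/min.
Outlet amounts (n = n₀ + ν ξ):
  D: 233.2 − 1(93.98) = 139.2
  C: 643.5 − 1(93.98) = 549.5
  A: 0 + 1(93.98) = 93.98
  B: 0 + 1(93.98) = 93.98

94 mol/min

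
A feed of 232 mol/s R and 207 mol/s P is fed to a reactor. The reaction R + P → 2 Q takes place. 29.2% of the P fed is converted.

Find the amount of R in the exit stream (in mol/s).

P reacted = 0.292 × 207 = 60.44 mol/s; ν_P = −1, so ξ = 60.44/1 = 60.44 mol/s.
Outlet amounts (n = n₀ + ν ξ):
  R: 232 − 1(60.44) = 171.6
  P: 207 − 1(60.44) = 146.6
  Q: 0 + 2(60.44) = 120.9

172 mol/s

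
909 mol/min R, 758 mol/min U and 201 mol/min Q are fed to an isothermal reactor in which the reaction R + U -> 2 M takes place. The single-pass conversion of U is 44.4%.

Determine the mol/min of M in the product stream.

U reacted = 0.444 × 758 = 336.6 mol/min; ν_U = −1, so ξ = 336.6/1 = 336.6 mol/min.
Outlet amounts (n = n₀ + ν ξ):
  R: 909 − 1(336.6) = 572.4
  U: 758 − 1(336.6) = 421.4
  M: 0 + 2(336.6) = 673.1
  Q: 201 (inert)

673 mol/min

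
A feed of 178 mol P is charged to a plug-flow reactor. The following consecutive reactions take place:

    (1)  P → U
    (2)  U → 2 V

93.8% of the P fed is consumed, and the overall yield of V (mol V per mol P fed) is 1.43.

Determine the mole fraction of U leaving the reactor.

0.13

Conversion of P: P consumed = 1ξ₁ = 0.938 × 178 → ξ₁ = 167 mol.
Yield of V: 2ξ₂ / 178 = 1.43 → ξ₂ = 127.3 mol.
Outlet amounts (n = n₀ + Σ ν·ξ):
  P: 178 − 1(167) = 11.04
  U: 0 + 1(167) − 1(127.3) = 39.69
  V: 0 + 2(127.3) = 254.5
Total out = 305.3 mol; y_U = 39.69 / 305.3 = 0.13.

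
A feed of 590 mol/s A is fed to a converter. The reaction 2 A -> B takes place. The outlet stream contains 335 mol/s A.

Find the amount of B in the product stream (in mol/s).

128 mol/s

For A: n = n₀ − 2ξ → 335 = 590 − 2ξ, giving ξ = 127.5 mol/s.
Outlet amounts (n = n₀ + ν ξ):
  A: 590 − 2(127.5) = 335
  B: 0 + 1(127.5) = 127.5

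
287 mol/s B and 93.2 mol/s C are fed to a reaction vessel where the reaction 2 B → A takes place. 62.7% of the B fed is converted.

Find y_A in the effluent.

B reacted = 0.627 × 287 = 179.9 mol/s; ν_B = −2, so ξ = 179.9/2 = 89.97 mol/s.
Outlet amounts (n = n₀ + ν ξ):
  B: 287 − 2(89.97) = 107.1
  A: 0 + 1(89.97) = 89.97
  C: 93.2 (inert)
Total out = 290.2 mol/s; y_A = 89.97 / 290.2 = 0.31.

0.31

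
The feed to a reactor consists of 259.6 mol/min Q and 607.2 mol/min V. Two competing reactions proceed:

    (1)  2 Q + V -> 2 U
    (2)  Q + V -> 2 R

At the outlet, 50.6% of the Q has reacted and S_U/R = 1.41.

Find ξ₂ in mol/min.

Conversion of Q: Q consumed = 0.506 × 259.6 = 131.4 mol/min = 2ξ₁ + 1ξ₂.
Selectivity: 2ξ₁ / (2ξ₂) = 1.41 → ξ₁ = 1.41 ξ₂.
Substitute: (2·1.41 + 1) ξ₂ = 131.4 → ξ₂ = 34.39 mol/min, ξ₁ = 48.49 mol/min.
Outlet amounts (n = n₀ + Σ ν·ξ):
  Q: 259.6 − 2(48.49) − 1(34.39) = 128.2
  V: 607.2 − 1(48.49) − 1(34.39) = 524.3
  U: 0 + 2(48.49) = 96.97
  R: 0 + 2(34.39) = 68.77

ξ₂ = 34.4 mol/min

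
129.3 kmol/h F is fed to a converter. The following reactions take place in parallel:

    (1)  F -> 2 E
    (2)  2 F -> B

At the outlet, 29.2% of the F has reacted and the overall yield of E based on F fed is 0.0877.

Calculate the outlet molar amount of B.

Yield of E: 2ξ₁ / 129.3 = 0.0877 → ξ₁ = 5.67 kmol/h.
Conversion of F: 1ξ₁ + 2ξ₂ = 0.292 × 129.3 = 37.76 → ξ₂ = 16.04 kmol/h.
Outlet amounts (n = n₀ + Σ ν·ξ):
  F: 129.3 − 1(5.67) − 2(16.04) = 91.54
  E: 0 + 2(5.67) = 11.34
  B: 0 + 1(16.04) = 16.04

16 kmol/h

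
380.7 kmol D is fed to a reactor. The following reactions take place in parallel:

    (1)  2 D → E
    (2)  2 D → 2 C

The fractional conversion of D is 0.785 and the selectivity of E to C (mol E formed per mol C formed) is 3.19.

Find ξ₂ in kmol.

ξ₂ = 20.2 kmol

Conversion of D: D consumed = 0.785 × 380.7 = 298.8 kmol = 2ξ₁ + 2ξ₂.
Selectivity: 1ξ₁ / (2ξ₂) = 3.19 → ξ₁ = 6.38 ξ₂.
Substitute: (2·6.38 + 2) ξ₂ = 298.8 → ξ₂ = 20.25 kmol, ξ₁ = 129.2 kmol.
Outlet amounts (n = n₀ + Σ ν·ξ):
  D: 380.7 − 2(129.2) − 2(20.25) = 81.85
  E: 0 + 1(129.2) = 129.2
  C: 0 + 2(20.25) = 40.49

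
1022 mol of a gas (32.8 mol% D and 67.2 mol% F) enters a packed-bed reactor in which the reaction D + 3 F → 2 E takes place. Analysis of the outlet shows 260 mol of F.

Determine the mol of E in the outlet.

285 mol

For F: n = n₀ − 3ξ → 260 = 686.8 − 3ξ, giving ξ = 142.3 mol.
Outlet amounts (n = n₀ + ν ξ):
  D: 335.2 − 1(142.3) = 193
  F: 686.8 − 3(142.3) = 260
  E: 0 + 2(142.3) = 284.5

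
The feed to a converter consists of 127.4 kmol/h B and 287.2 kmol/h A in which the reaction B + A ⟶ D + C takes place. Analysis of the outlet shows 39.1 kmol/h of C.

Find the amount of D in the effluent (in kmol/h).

39.1 kmol/h

For C: n = n₀ + 1ξ → 39.1 = 0 + 1ξ, giving ξ = 39.1 kmol/h.
Outlet amounts (n = n₀ + ν ξ):
  B: 127.4 − 1(39.1) = 88.3
  A: 287.2 − 1(39.1) = 248.1
  D: 0 + 1(39.1) = 39.1
  C: 0 + 1(39.1) = 39.1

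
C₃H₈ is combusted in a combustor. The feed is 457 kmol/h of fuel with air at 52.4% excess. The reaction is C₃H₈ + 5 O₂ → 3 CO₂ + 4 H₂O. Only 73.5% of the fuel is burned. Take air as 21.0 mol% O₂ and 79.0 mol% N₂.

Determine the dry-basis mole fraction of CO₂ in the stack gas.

0.0629

Stoichiometric O₂ = 5 × 457 = 2285 kmol/h; O₂ fed = 2285 × 1.524 = 3482 kmol/h.
N₂ fed = 3482 × 79/21 = 13100 kmol/h.
Fuel reacted = 0.735 × 457 → ξ = 335.9 kmol/h.
Outlet (n = n₀ + ν ξ):
  C₃H₈: 457 − 1(335.9) = 121.1
  O₂: 3482 − 5(335.9) = 1803
  N₂: 13100 (inert)
  CO₂: 0 + 3(335.9) = 1008
  H₂O: 0 + 4(335.9) = 1344
Dry total = 16030 kmol/h; y_CO₂ (dry) = 1008 / 16030 = 0.06286.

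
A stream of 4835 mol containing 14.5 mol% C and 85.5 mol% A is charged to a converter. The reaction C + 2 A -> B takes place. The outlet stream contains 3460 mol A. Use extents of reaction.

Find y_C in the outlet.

For A: n = n₀ − 2ξ → 3460 = 4134 − 2ξ, giving ξ = 337 mol.
Outlet amounts (n = n₀ + ν ξ):
  C: 701.1 − 1(337) = 364.1
  A: 4134 − 2(337) = 3460
  B: 0 + 1(337) = 337
Total out = 4161 mol; y_C = 364.1 / 4161 = 0.0875.

0.0875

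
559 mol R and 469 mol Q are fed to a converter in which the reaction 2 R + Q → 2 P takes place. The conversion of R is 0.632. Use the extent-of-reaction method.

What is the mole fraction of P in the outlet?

R reacted = 0.632 × 559 = 353.3 mol; ν_R = −2, so ξ = 353.3/2 = 176.6 mol.
Outlet amounts (n = n₀ + ν ξ):
  R: 559 − 2(176.6) = 205.7
  Q: 469 − 1(176.6) = 292.4
  P: 0 + 2(176.6) = 353.3
Total out = 851.4 mol; y_P = 353.3 / 851.4 = 0.415.

0.415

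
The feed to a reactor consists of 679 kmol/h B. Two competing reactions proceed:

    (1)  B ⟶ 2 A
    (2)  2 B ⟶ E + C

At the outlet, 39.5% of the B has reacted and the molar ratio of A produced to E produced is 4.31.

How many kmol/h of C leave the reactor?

Conversion of B: B consumed = 0.395 × 679 = 268.2 kmol/h = 1ξ₁ + 2ξ₂.
Selectivity: 2ξ₁ / (1ξ₂) = 4.31 → ξ₁ = 2.155 ξ₂.
Substitute: (1·2.155 + 2) ξ₂ = 268.2 → ξ₂ = 64.55 kmol/h, ξ₁ = 139.1 kmol/h.
Outlet amounts (n = n₀ + Σ ν·ξ):
  B: 679 − 1(139.1) − 2(64.55) = 410.8
  A: 0 + 2(139.1) = 278.2
  E: 0 + 1(64.55) = 64.55
  C: 0 + 1(64.55) = 64.55

64.5 kmol/h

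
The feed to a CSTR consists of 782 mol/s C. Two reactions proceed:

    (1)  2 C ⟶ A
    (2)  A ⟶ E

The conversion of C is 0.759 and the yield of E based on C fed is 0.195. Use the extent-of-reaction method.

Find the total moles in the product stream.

Conversion of C: C consumed = 2ξ₁ = 0.759 × 782 → ξ₁ = 296.8 mol/s.
Yield of E: 1ξ₂ / 782 = 0.195 → ξ₂ = 152.5 mol/s.
Outlet amounts (n = n₀ + Σ ν·ξ):
  C: 782 − 2(296.8) = 188.5
  A: 0 + 1(296.8) − 1(152.5) = 144.3
  E: 0 + 1(152.5) = 152.5
Total out = 188.5 + 144.3 + 152.5 = 485.2 mol/s.

485 mol/s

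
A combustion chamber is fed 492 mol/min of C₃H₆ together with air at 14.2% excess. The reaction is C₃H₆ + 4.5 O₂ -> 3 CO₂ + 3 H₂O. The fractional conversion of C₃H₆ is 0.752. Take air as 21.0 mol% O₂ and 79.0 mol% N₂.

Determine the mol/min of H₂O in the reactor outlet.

1110 mol/min

Stoichiometric O₂ = 4.5 × 492 = 2214 mol/min; O₂ fed = 2214 × 1.142 = 2528 mol/min.
N₂ fed = 2528 × 79/21 = 9512 mol/min.
Fuel reacted = 0.752 × 492 → ξ = 370 mol/min.
Outlet (n = n₀ + ν ξ):
  C₃H₆: 492 − 1(370) = 122
  O₂: 2528 − 4.5(370) = 863.5
  N₂: 9512 (inert)
  CO₂: 0 + 3(370) = 1110
  H₂O: 0 + 3(370) = 1110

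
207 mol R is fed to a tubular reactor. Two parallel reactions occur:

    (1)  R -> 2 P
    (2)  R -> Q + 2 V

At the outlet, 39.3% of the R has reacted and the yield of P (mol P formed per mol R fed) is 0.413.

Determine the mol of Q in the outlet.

Yield of P: 2ξ₁ / 207 = 0.413 → ξ₁ = 42.75 mol.
Conversion of R: 1ξ₁ + 1ξ₂ = 0.393 × 207 = 81.35 → ξ₂ = 38.61 mol.
Outlet amounts (n = n₀ + Σ ν·ξ):
  R: 207 − 1(42.75) − 1(38.61) = 125.6
  P: 0 + 2(42.75) = 85.49
  Q: 0 + 1(38.61) = 38.61
  V: 0 + 2(38.61) = 77.21

38.6 mol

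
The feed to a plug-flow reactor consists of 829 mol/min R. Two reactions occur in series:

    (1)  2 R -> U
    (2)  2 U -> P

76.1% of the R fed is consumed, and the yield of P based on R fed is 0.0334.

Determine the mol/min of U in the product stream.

Conversion of R: R consumed = 2ξ₁ = 0.761 × 829 → ξ₁ = 315.4 mol/min.
Yield of P: 1ξ₂ / 829 = 0.0334 → ξ₂ = 27.69 mol/min.
Outlet amounts (n = n₀ + Σ ν·ξ):
  R: 829 − 2(315.4) = 198.1
  U: 0 + 1(315.4) − 2(27.69) = 260.1
  P: 0 + 1(27.69) = 27.69

260 mol/min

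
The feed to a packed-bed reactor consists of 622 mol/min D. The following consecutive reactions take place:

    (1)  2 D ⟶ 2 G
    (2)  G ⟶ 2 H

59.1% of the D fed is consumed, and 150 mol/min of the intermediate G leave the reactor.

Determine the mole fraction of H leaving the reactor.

0.518

Conversion of D: D consumed = 2ξ₁ = 0.591 × 622 → ξ₁ = 183.8 mol/min.
G balance: n_G = 0 + 2ξ₁ − 1ξ₂ = 150 → ξ₂ = (2·183.8 − 150)/1 = 217.6 mol/min.
Outlet amounts (n = n₀ + Σ ν·ξ):
  D: 622 − 2(183.8) = 254.4
  G: 0 + 2(183.8) − 1(217.6) = 150
  H: 0 + 2(217.6) = 435.2
Total out = 839.6 mol/min; y_H = 435.2 / 839.6 = 0.5183.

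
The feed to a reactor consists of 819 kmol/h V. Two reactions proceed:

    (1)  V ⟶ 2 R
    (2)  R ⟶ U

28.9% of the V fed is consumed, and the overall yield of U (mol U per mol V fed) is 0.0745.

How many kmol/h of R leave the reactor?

Conversion of V: V consumed = 1ξ₁ = 0.289 × 819 → ξ₁ = 236.7 kmol/h.
Yield of U: 1ξ₂ / 819 = 0.0745 → ξ₂ = 61.02 kmol/h.
Outlet amounts (n = n₀ + Σ ν·ξ):
  V: 819 − 1(236.7) = 582.3
  R: 0 + 2(236.7) − 1(61.02) = 412.4
  U: 0 + 1(61.02) = 61.02

412 kmol/h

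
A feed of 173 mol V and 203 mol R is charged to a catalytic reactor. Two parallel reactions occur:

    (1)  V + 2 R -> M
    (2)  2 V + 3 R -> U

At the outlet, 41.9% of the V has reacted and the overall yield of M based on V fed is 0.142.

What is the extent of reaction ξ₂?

Yield of M: 1ξ₁ / 173 = 0.142 → ξ₁ = 24.57 mol.
Conversion of V: 1ξ₁ + 2ξ₂ = 0.419 × 173 = 72.49 → ξ₂ = 23.96 mol.
Outlet amounts (n = n₀ + Σ ν·ξ):
  V: 173 − 1(24.57) − 2(23.96) = 100.5
  R: 203 − 2(24.57) − 3(23.96) = 81.99
  M: 0 + 1(24.57) = 24.57
  U: 0 + 1(23.96) = 23.96

ξ₂ = 24 mol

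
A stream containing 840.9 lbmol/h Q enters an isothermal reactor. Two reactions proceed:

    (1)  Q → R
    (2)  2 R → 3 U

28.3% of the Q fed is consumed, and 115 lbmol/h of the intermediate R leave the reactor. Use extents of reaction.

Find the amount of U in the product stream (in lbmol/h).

184 lbmol/h

Conversion of Q: Q consumed = 1ξ₁ = 0.283 × 840.9 → ξ₁ = 238 lbmol/h.
R balance: n_R = 0 + 1ξ₁ − 2ξ₂ = 115 → ξ₂ = (1·238 − 115)/2 = 61.49 lbmol/h.
Outlet amounts (n = n₀ + Σ ν·ξ):
  Q: 840.9 − 1(238) = 602.9
  R: 0 + 1(238) − 2(61.49) = 115
  U: 0 + 3(61.49) = 184.5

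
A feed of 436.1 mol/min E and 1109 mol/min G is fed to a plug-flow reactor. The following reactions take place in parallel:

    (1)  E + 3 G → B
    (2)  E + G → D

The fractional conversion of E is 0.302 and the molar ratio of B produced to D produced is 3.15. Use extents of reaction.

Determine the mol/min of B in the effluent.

Conversion of E: E consumed = 0.302 × 436.1 = 131.7 mol/min = 1ξ₁ + 1ξ₂.
Selectivity: 1ξ₁ / (1ξ₂) = 3.15 → ξ₁ = 3.15 ξ₂.
Substitute: (1·3.15 + 1) ξ₂ = 131.7 → ξ₂ = 31.74 mol/min, ξ₁ = 99.97 mol/min.
Outlet amounts (n = n₀ + Σ ν·ξ):
  E: 436.1 − 1(99.97) − 1(31.74) = 304.4
  G: 1109 − 3(99.97) − 1(31.74) = 777.4
  B: 0 + 1(99.97) = 99.97
  D: 0 + 1(31.74) = 31.74

100 mol/min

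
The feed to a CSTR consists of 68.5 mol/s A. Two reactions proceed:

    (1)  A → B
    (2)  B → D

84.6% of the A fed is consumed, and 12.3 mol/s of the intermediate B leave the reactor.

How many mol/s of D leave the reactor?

45.7 mol/s

Conversion of A: A consumed = 1ξ₁ = 0.846 × 68.5 → ξ₁ = 57.95 mol/s.
B balance: n_B = 0 + 1ξ₁ − 1ξ₂ = 12.3 → ξ₂ = (1·57.95 − 12.3)/1 = 45.65 mol/s.
Outlet amounts (n = n₀ + Σ ν·ξ):
  A: 68.5 − 1(57.95) = 10.55
  B: 0 + 1(57.95) − 1(45.65) = 12.3
  D: 0 + 1(45.65) = 45.65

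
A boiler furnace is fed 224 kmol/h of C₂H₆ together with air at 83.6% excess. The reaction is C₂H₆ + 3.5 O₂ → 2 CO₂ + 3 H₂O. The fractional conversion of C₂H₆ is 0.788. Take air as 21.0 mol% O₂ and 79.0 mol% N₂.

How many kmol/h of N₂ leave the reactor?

Stoichiometric O₂ = 3.5 × 224 = 784 kmol/h; O₂ fed = 784 × 1.836 = 1439 kmol/h.
N₂ fed = 1439 × 79/21 = 5415 kmol/h.
Fuel reacted = 0.788 × 224 → ξ = 176.5 kmol/h.
Outlet (n = n₀ + ν ξ):
  C₂H₆: 224 − 1(176.5) = 47.49
  O₂: 1439 − 3.5(176.5) = 821.6
  N₂: 5415 (inert)
  CO₂: 0 + 2(176.5) = 353
  H₂O: 0 + 3(176.5) = 529.5

5410 kmol/h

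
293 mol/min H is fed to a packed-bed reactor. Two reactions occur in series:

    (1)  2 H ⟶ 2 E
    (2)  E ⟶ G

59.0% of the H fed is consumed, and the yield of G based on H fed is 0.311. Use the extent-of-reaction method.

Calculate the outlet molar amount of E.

81.7 mol/min

Conversion of H: H consumed = 2ξ₁ = 0.59 × 293 → ξ₁ = 86.44 mol/min.
Yield of G: 1ξ₂ / 293 = 0.311 → ξ₂ = 91.12 mol/min.
Outlet amounts (n = n₀ + Σ ν·ξ):
  H: 293 − 2(86.44) = 120.1
  E: 0 + 2(86.44) − 1(91.12) = 81.75
  G: 0 + 1(91.12) = 91.12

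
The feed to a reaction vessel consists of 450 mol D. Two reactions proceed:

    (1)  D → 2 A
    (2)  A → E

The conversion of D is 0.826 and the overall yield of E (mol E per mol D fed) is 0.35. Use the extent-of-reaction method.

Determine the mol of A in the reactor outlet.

Conversion of D: D consumed = 1ξ₁ = 0.826 × 450 → ξ₁ = 371.7 mol.
Yield of E: 1ξ₂ / 450 = 0.35 → ξ₂ = 157.5 mol.
Outlet amounts (n = n₀ + Σ ν·ξ):
  D: 450 − 1(371.7) = 78.3
  A: 0 + 2(371.7) − 1(157.5) = 585.9
  E: 0 + 1(157.5) = 157.5

586 mol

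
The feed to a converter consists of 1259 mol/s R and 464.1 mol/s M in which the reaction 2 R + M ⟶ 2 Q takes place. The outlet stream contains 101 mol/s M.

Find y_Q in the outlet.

0.534

For M: n = n₀ − 1ξ → 101 = 464.1 − 1ξ, giving ξ = 363.1 mol/s.
Outlet amounts (n = n₀ + ν ξ):
  R: 1259 − 2(363.1) = 532.8
  M: 464.1 − 1(363.1) = 101
  Q: 0 + 2(363.1) = 726.2
Total out = 1360 mol/s; y_Q = 726.2 / 1360 = 0.534.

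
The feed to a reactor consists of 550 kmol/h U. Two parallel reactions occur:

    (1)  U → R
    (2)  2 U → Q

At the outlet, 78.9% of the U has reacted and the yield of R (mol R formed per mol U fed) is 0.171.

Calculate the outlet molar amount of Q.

Yield of R: 1ξ₁ / 550 = 0.171 → ξ₁ = 94.05 kmol/h.
Conversion of U: 1ξ₁ + 2ξ₂ = 0.789 × 550 = 434 → ξ₂ = 170 kmol/h.
Outlet amounts (n = n₀ + Σ ν·ξ):
  U: 550 − 1(94.05) − 2(170) = 116
  R: 0 + 1(94.05) = 94.05
  Q: 0 + 1(170) = 170

170 kmol/h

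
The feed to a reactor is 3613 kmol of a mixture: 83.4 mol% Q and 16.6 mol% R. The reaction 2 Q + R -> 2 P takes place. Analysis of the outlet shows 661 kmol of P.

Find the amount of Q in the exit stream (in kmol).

2350 kmol

For P: n = n₀ + 2ξ → 661 = 0 + 2ξ, giving ξ = 330.5 kmol.
Outlet amounts (n = n₀ + ν ξ):
  Q: 3013 − 2(330.5) = 2352
  R: 599.8 − 1(330.5) = 269.3
  P: 0 + 2(330.5) = 661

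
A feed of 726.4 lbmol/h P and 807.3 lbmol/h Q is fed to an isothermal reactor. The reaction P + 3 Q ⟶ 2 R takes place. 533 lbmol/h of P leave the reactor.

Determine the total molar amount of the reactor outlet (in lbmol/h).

1150 lbmol/h

For P: n = n₀ − 1ξ → 533 = 726.4 − 1ξ, giving ξ = 193.4 lbmol/h.
Outlet amounts (n = n₀ + ν ξ):
  P: 726.4 − 1(193.4) = 533
  Q: 807.3 − 3(193.4) = 227.1
  R: 0 + 2(193.4) = 386.8
Total out = 533 + 227.1 + 386.8 = 1147 lbmol/h.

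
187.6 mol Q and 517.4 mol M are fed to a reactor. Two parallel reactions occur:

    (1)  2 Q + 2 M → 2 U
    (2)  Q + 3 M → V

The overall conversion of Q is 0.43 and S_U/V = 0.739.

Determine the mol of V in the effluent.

Conversion of Q: Q consumed = 0.43 × 187.6 = 80.67 mol = 2ξ₁ + 1ξ₂.
Selectivity: 2ξ₁ / (1ξ₂) = 0.739 → ξ₁ = 0.3695 ξ₂.
Substitute: (2·0.3695 + 1) ξ₂ = 80.67 → ξ₂ = 46.39 mol, ξ₁ = 17.14 mol.
Outlet amounts (n = n₀ + Σ ν·ξ):
  Q: 187.6 − 2(17.14) − 1(46.39) = 106.9
  M: 517.4 − 2(17.14) − 3(46.39) = 344
  U: 0 + 2(17.14) = 34.28
  V: 0 + 1(46.39) = 46.39

46.4 mol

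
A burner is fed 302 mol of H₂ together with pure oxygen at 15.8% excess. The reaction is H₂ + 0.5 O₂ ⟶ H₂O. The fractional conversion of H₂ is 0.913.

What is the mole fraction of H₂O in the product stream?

Stoichiometric O₂ = 0.5 × 302 = 151 mol; O₂ fed = 151 × 1.158 = 174.9 mol.
Fuel reacted = 0.913 × 302 → ξ = 275.7 mol.
Outlet (n = n₀ + ν ξ):
  H₂: 302 − 1(275.7) = 26.27
  O₂: 174.9 − 0.5(275.7) = 36.99
  H₂O: 0 + 1(275.7) = 275.7
Total out = 339 mol; y_H₂O = 275.7 / 339 = 0.8134.

0.813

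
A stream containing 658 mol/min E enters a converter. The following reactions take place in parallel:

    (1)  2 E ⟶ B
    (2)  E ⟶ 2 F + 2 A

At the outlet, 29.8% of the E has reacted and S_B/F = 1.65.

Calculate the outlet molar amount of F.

Conversion of E: E consumed = 0.298 × 658 = 196.1 mol/min = 2ξ₁ + 1ξ₂.
Selectivity: 1ξ₁ / (2ξ₂) = 1.65 → ξ₁ = 3.3 ξ₂.
Substitute: (2·3.3 + 1) ξ₂ = 196.1 → ξ₂ = 25.8 mol/min, ξ₁ = 85.14 mol/min.
Outlet amounts (n = n₀ + Σ ν·ξ):
  E: 658 − 2(85.14) − 1(25.8) = 461.9
  B: 0 + 1(85.14) = 85.14
  F: 0 + 2(25.8) = 51.6
  A: 0 + 2(25.8) = 51.6

51.6 mol/min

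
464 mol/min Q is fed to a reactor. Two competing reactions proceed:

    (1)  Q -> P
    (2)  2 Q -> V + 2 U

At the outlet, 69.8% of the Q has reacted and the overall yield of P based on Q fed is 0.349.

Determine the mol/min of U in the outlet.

Yield of P: 1ξ₁ / 464 = 0.349 → ξ₁ = 161.9 mol/min.
Conversion of Q: 1ξ₁ + 2ξ₂ = 0.698 × 464 = 323.9 → ξ₂ = 80.97 mol/min.
Outlet amounts (n = n₀ + Σ ν·ξ):
  Q: 464 − 1(161.9) − 2(80.97) = 140.1
  P: 0 + 1(161.9) = 161.9
  V: 0 + 1(80.97) = 80.97
  U: 0 + 2(80.97) = 161.9

162 mol/min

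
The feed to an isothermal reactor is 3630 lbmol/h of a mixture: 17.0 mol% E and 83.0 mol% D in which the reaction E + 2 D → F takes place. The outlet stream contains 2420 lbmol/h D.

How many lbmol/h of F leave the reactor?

296 lbmol/h

For D: n = n₀ − 2ξ → 2420 = 3013 − 2ξ, giving ξ = 296.5 lbmol/h.
Outlet amounts (n = n₀ + ν ξ):
  E: 617.1 − 1(296.5) = 320.6
  D: 3013 − 2(296.5) = 2420
  F: 0 + 1(296.5) = 296.5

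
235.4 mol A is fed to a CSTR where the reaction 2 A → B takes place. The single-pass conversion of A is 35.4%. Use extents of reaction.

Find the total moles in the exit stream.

194 mol

A reacted = 0.354 × 235.4 = 83.33 mol; ν_A = −2, so ξ = 83.33/2 = 41.67 mol.
Outlet amounts (n = n₀ + ν ξ):
  A: 235.4 − 2(41.67) = 152.1
  B: 0 + 1(41.67) = 41.67
Total out = 152.1 + 41.67 = 193.7 mol.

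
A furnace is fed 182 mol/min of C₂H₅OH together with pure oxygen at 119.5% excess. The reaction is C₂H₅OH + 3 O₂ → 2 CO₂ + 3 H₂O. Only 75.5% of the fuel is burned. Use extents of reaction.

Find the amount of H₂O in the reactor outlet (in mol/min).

412 mol/min

Stoichiometric O₂ = 3 × 182 = 546 mol/min; O₂ fed = 546 × 2.195 = 1198 mol/min.
Fuel reacted = 0.755 × 182 → ξ = 137.4 mol/min.
Outlet (n = n₀ + ν ξ):
  C₂H₅OH: 182 − 1(137.4) = 44.59
  O₂: 1198 − 3(137.4) = 786.2
  CO₂: 0 + 2(137.4) = 274.8
  H₂O: 0 + 3(137.4) = 412.2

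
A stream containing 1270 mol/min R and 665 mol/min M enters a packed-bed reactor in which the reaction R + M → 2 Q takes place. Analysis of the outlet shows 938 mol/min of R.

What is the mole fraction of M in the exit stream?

For R: n = n₀ − 1ξ → 938 = 1270 − 1ξ, giving ξ = 332 mol/min.
Outlet amounts (n = n₀ + ν ξ):
  R: 1270 − 1(332) = 938
  M: 665 − 1(332) = 333
  Q: 0 + 2(332) = 664
Total out = 1935 mol/min; y_M = 333 / 1935 = 0.1721.

0.172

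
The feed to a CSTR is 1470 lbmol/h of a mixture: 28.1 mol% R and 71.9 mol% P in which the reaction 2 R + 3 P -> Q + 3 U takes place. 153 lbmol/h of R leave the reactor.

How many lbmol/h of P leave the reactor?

For R: n = n₀ − 2ξ → 153 = 413.1 − 2ξ, giving ξ = 130 lbmol/h.
Outlet amounts (n = n₀ + ν ξ):
  R: 413.1 − 2(130) = 153
  P: 1057 − 3(130) = 666.8
  Q: 0 + 1(130) = 130
  U: 0 + 3(130) = 390.1

667 lbmol/h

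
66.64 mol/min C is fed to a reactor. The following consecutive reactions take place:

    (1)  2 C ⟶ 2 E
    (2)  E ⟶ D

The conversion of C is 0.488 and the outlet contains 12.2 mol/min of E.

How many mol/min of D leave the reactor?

Conversion of C: C consumed = 2ξ₁ = 0.488 × 66.64 → ξ₁ = 16.26 mol/min.
E balance: n_E = 0 + 2ξ₁ − 1ξ₂ = 12.2 → ξ₂ = (2·16.26 − 12.2)/1 = 20.32 mol/min.
Outlet amounts (n = n₀ + Σ ν·ξ):
  C: 66.64 − 2(16.26) = 34.12
  E: 0 + 2(16.26) − 1(20.32) = 12.2
  D: 0 + 1(20.32) = 20.32

20.3 mol/min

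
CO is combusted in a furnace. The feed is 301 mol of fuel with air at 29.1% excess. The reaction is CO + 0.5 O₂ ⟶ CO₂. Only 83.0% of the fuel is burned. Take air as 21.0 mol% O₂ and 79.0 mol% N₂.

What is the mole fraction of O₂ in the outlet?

0.063

Stoichiometric O₂ = 0.5 × 301 = 150.5 mol; O₂ fed = 150.5 × 1.291 = 194.3 mol.
N₂ fed = 194.3 × 79/21 = 730.9 mol.
Fuel reacted = 0.83 × 301 → ξ = 249.8 mol.
Outlet (n = n₀ + ν ξ):
  CO: 301 − 1(249.8) = 51.17
  O₂: 194.3 − 0.5(249.8) = 69.38
  N₂: 730.9 (inert)
  CO₂: 0 + 1(249.8) = 249.8
Total out = 1101 mol; y_O₂ = 69.38 / 1101 = 0.063.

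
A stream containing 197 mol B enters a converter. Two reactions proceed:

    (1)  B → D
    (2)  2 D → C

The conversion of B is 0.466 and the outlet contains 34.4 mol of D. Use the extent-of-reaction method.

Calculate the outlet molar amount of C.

28.7 mol

Conversion of B: B consumed = 1ξ₁ = 0.466 × 197 → ξ₁ = 91.8 mol.
D balance: n_D = 0 + 1ξ₁ − 2ξ₂ = 34.4 → ξ₂ = (1·91.8 − 34.4)/2 = 28.7 mol.
Outlet amounts (n = n₀ + Σ ν·ξ):
  B: 197 − 1(91.8) = 105.2
  D: 0 + 1(91.8) − 2(28.7) = 34.4
  C: 0 + 1(28.7) = 28.7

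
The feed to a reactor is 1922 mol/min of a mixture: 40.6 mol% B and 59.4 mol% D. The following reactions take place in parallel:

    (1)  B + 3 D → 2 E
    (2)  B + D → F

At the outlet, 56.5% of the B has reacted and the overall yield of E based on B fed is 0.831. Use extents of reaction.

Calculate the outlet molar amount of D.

Yield of E: 2ξ₁ / 780.3 = 0.831 → ξ₁ = 324.2 mol/min.
Conversion of B: 1ξ₁ + 1ξ₂ = 0.565 × 780.3 = 440.9 → ξ₂ = 116.7 mol/min.
Outlet amounts (n = n₀ + Σ ν·ξ):
  B: 780.3 − 1(324.2) − 1(116.7) = 339.4
  D: 1142 − 3(324.2) − 1(116.7) = 52.32
  E: 0 + 2(324.2) = 648.5
  F: 0 + 1(116.7) = 116.7

52.3 mol/min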